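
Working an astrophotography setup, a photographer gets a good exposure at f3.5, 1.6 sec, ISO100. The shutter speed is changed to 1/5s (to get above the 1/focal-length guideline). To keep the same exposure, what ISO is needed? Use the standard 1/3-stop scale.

ISO 800

Shutter speed: 1.6 → 1.3 → 1 → 0.8 → 0.6 → 0.5 → 0.4 → 0.3 → 1/4 → 1/5 — 3 stops shorter (darker).
Need 3 stops brighter from the ISO: 100 → 125 → 160 → 200 → 250 → 320 → 400 → 500 → 640 → 800.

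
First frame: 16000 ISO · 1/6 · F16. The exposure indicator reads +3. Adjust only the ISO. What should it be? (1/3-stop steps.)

Overexposed by 3 stops → need 3 stops darker.
ISO: 16000 → 12800 → 10000 → 8000 → 6400 → 5000 → 4000 → 3200 → 2500 → 2000.

ISO 2000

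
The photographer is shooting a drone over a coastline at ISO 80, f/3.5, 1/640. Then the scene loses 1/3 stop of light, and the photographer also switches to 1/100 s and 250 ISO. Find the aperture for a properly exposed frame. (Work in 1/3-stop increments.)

Scene light: 1/3 stop darker.
Shutter speed: 1/640 → 1/500 → 1/400 → 1/320 → 1/250 → 1/200 → 1/160 → 1/125 → 1/100 — 2 2/3 stops slower (brighter).
ISO: 80 → 100 → 125 → 160 → 200 → 250 — 1 2/3 stops higher (brighter).
Net so far: 4 stops brighter. Aperture: f/3.5 → f/4 → f/4.5 → f/5 → f/5.6 → f/6.3 → f/7.1 → f/8 → f/9 → f/10 → f/11 → f/13 → f/14.

f/14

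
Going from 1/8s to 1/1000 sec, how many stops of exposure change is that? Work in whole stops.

1/8 → 1/15 → 1/30 → 1/60 → 1/125 → 1/250 → 1/500 → 1/1000 — count the steps: 7 stops.

7 stops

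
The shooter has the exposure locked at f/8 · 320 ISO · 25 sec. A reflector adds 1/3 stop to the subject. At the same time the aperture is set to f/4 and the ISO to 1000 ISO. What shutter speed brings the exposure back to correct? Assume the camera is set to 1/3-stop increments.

1.6 s

Scene light: 1/3 stop brighter.
Aperture: f/8 → f/7.1 → f/6.3 → f/5.6 → f/5 → f/4.5 → f/4 — 2 stops wider (brighter).
ISO: 320 → 400 → 500 → 640 → 800 → 1000 — 1 2/3 stops raised (brighter).
Net so far: 4 stops brighter. Shutter speed: 25 → 20 → 15 → 13 → 10 → 8 → 6 → 5 → 4 → 3.2 → 2.5 → 2 → 1.6.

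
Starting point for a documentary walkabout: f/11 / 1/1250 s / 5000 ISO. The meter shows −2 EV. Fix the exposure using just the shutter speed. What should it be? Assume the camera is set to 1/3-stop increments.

1/320s

Underexposed by 2 stops → need 2 stops brighter.
Shutter speed: 1/1250 → 1/1000 → 1/800 → 1/640 → 1/500 → 1/400 → 1/320.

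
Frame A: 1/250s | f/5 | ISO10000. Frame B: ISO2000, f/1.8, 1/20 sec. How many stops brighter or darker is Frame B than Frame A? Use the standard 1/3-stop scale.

4 1/3 stops brighter

Aperture: f/5 → f/4.5 → f/4 → f/3.5 → f/3.2 → f/2.8 → f/2.5 → f/2.2 → f/2 → f/1.8 — 3 stops opened up (brighter).
Shutter speed: 1/250 → 1/200 → 1/160 → 1/125 → 1/100 → 1/80 → 1/60 → 1/50 → 1/40 → 1/30 → 1/25 → 1/20 — 3 2/3 stops longer (brighter).
ISO: 10000 → 8000 → 6400 → 5000 → 4000 → 3200 → 2500 → 2000 — 2 1/3 stops lower (darker).
Net: +3 +3 2/3 −2 1/3 = +4 1/3 stops.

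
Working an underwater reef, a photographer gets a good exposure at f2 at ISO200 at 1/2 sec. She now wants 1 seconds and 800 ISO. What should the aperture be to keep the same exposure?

f/5.6

Shutter speed: 1/2 → 1 — 1 stop longer (brighter).
ISO: 200 → 400 → 800 — 2 stops higher (brighter).
Net change so far: 3 stops brighter. Offset with the aperture: f/2 → f/2.8 → f/4 → f/5.6.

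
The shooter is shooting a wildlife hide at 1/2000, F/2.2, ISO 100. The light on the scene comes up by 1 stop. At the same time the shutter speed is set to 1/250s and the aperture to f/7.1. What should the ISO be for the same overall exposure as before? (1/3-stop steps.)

ISO 64

Scene light: 1 stop brighter.
Shutter speed: 1/2000 → 1/1600 → 1/1250 → 1/1000 → 1/800 → 1/640 → 1/500 → 1/400 → 1/320 → 1/250 — 3 stops longer (brighter).
Aperture: f/2.2 → f/2.5 → f/2.8 → f/3.2 → f/3.5 → f/4 → f/4.5 → f/5 → f/5.6 → f/6.3 → f/7.1 — 3 1/3 stops narrower (darker).
Net so far: 2/3 stop brighter. ISO: 100 → 80 → 64.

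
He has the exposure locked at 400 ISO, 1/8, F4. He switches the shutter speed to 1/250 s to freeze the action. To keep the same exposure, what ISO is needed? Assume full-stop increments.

Shutter speed: 1/8 → 1/15 → 1/30 → 1/60 → 1/125 → 1/250 — 5 stops shorter (darker).
Need 5 stops brighter from the ISO: 400 → 800 → 1600 → 3200 → 6400 → 12800.

ISO 12800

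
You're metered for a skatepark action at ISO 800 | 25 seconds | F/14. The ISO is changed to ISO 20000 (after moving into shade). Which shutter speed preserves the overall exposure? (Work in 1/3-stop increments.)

ISO: 800 → 1000 → 1250 → 1600 → 2000 → 2500 → 3200 → 4000 → 5000 → 6400 → 8000 → 10000 → 12800 → 16000 → 20000 — 4 2/3 stops raised (brighter).
Need 4 2/3 stops darker from the shutter speed: 25 → 20 → 15 → 13 → 10 → 8 → 6 → 5 → 4 → 3.2 → 2.5 → 2 → 1.6 → 1.3 → 1.

1 s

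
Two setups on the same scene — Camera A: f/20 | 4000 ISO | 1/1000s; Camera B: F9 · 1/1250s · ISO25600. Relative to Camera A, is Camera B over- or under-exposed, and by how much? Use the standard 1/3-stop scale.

4 2/3 stops brighter

Aperture: f/20 → f/18 → f/16 → f/14 → f/13 → f/11 → f/10 → f/9 — 2 1/3 stops larger aperture (brighter).
Shutter speed: 1/1000 → 1/1250 — 1/3 stop faster (darker).
ISO: 4000 → 5000 → 6400 → 8000 → 10000 → 12800 → 16000 → 20000 → 25600 — 2 2/3 stops raised (brighter).
Net: +2 1/3 −1/3 +2 2/3 = +4 2/3 stops.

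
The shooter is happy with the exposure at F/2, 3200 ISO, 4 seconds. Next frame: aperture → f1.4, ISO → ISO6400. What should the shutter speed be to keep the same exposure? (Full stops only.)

1 s

Aperture: f/2 → f/1.4 — 1 stop wider (brighter).
ISO: 3200 → 6400 — 1 stop higher (brighter).
Net change so far: 2 stops brighter. Offset with the shutter speed: 4 → 2 → 1.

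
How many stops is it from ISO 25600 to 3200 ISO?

25600 → 12800 → 6400 → 3200 — count the steps: 3 stops.

3 stops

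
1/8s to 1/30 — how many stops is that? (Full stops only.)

1/8 → 1/15 → 1/30 — count the steps: 2 stops.

2 stops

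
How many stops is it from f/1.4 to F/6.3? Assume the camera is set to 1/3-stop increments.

4 1/3 stops

f/1.4 → f/1.6 → f/1.8 → f/2 → f/2.2 → f/2.5 → f/2.8 → f/3.2 → f/3.5 → f/4 → f/4.5 → f/5 → f/5.6 → f/6.3 — count the steps: 13 third-stops = 4 1/3 stops.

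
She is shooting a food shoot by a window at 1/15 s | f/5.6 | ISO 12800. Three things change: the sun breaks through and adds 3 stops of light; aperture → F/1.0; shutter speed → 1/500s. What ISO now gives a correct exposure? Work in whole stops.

Scene light: 3 stops brighter.
Aperture: f/5.6 → f/4 → f/2.8 → f/2 → f/1.4 → f/1.0 — 5 stops opened up (brighter).
Shutter speed: 1/15 → 1/30 → 1/60 → 1/125 → 1/250 → 1/500 — 5 stops shorter (darker).
Net so far: 3 stops brighter. ISO: 12800 → 6400 → 3200 → 1600.

ISO 1600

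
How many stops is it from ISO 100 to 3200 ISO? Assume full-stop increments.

100 → 200 → 400 → 800 → 1600 → 3200 — count the steps: 5 stops.

5 stops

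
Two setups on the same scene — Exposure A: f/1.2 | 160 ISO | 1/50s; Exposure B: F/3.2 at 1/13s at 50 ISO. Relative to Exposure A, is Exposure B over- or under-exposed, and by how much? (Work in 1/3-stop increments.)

2 1/3 stops darker

Aperture: f/1.2 → f/1.4 → f/1.6 → f/1.8 → f/2 → f/2.2 → f/2.5 → f/2.8 → f/3.2 — 2 2/3 stops narrower (darker).
Shutter speed: 1/50 → 1/40 → 1/30 → 1/25 → 1/20 → 1/15 → 1/13 — 2 stops slower (brighter).
ISO: 160 → 125 → 100 → 80 → 64 → 50 — 1 2/3 stops lower (darker).
Net: −2 2/3 +2 −1 2/3 = −2 1/3 stops.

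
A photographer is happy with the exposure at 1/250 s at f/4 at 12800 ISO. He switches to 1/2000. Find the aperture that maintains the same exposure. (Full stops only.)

Shutter speed: 1/250 → 1/500 → 1/1000 → 1/2000 — 3 stops faster (darker).
Need 3 stops brighter from the aperture: f/4 → f/2.8 → f/2 → f/1.4.

f/1.4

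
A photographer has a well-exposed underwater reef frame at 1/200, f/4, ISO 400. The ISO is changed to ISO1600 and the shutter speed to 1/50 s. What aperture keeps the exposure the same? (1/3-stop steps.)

ISO: 400 → 500 → 640 → 800 → 1000 → 1250 → 1600 — 2 stops higher (brighter).
Shutter speed: 1/200 → 1/160 → 1/125 → 1/100 → 1/80 → 1/60 → 1/50 — 2 stops slower (brighter).
Net change so far: 4 stops brighter. Offset with the aperture: f/4 → f/4.5 → f/5 → f/5.6 → f/6.3 → f/7.1 → f/8 → f/9 → f/10 → f/11 → f/13 → f/14 → f/16.

f/16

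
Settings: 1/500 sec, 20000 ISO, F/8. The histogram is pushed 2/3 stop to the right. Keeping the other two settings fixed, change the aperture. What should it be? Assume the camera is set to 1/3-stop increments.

Overexposed by 2/3 stop → need 2/3 stop darker.
Aperture: f/8 → f/9 → f/10.

f/10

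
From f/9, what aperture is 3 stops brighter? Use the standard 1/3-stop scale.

Aperture: f/9 → f/8 → f/7.1 → f/6.3 → f/5.6 → f/5 → f/4.5 → f/4 → f/3.5 → f/3.2 — 3 stops larger aperture (brighter).

f/3.2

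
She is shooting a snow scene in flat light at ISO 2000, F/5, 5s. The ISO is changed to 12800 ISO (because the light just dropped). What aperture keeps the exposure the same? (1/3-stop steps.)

f/13

ISO: 2000 → 2500 → 3200 → 4000 → 5000 → 6400 → 8000 → 10000 → 12800 — 2 2/3 stops raised (brighter).
Need 2 2/3 stops darker from the aperture: f/5 → f/5.6 → f/6.3 → f/7.1 → f/8 → f/9 → f/10 → f/11 → f/13.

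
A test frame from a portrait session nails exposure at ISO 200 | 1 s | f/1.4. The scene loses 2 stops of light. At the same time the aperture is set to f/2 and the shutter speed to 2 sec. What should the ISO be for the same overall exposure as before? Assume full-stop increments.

ISO 800

Scene light: 2 stops darker.
Aperture: f/1.4 → f/2 — 1 stop smaller aperture (darker).
Shutter speed: 1 → 2 — 1 stop slower (brighter).
Net so far: 2 stops darker. ISO: 200 → 400 → 800.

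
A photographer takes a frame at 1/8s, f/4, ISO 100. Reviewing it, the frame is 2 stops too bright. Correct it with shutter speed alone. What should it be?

1/30s

Overexposed by 2 stops → need 2 stops darker.
Shutter speed: 1/8 → 1/15 → 1/30.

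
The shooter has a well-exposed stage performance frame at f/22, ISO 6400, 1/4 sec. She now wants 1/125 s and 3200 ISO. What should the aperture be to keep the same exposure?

Shutter speed: 1/4 → 1/8 → 1/15 → 1/30 → 1/60 → 1/125 — 5 stops shorter (darker).
ISO: 6400 → 3200 — 1 stop lower (darker).
Net change so far: 6 stops darker. Offset with the aperture: f/22 → f/16 → f/11 → f/8 → f/5.6 → f/4 → f/2.8.

f/2.8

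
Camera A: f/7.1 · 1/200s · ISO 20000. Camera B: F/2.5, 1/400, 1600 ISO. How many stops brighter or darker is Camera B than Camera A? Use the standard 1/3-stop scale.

1 2/3 stops darker

Aperture: f/7.1 → f/6.3 → f/5.6 → f/5 → f/4.5 → f/4 → f/3.5 → f/3.2 → f/2.8 → f/2.5 — 3 stops wider (brighter).
Shutter speed: 1/200 → 1/250 → 1/320 → 1/400 — 1 stop shorter (darker).
ISO: 20000 → 16000 → 12800 → 10000 → 8000 → 6400 → 5000 → 4000 → 3200 → 2500 → 2000 → 1600 — 3 2/3 stops dropped (darker).
Net: +3 −1 −3 2/3 = −1 2/3 stops.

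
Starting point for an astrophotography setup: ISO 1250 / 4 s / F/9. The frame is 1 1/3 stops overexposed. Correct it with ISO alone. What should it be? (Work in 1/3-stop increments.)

Overexposed by 1 1/3 stops → need 1 1/3 stops darker.
ISO: 1250 → 1000 → 800 → 640 → 500.

ISO 500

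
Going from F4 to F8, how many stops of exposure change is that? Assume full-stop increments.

f/4 → f/5.6 → f/8 — count the steps: 2 stops.

2 stops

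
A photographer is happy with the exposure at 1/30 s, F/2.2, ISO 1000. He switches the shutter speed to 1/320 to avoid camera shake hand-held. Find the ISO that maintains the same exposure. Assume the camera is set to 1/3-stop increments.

ISO 10000

Shutter speed: 1/30 → 1/40 → 1/50 → 1/60 → 1/80 → 1/100 → 1/125 → 1/160 → 1/200 → 1/250 → 1/320 — 3 1/3 stops faster (darker).
Need 3 1/3 stops brighter from the ISO: 1000 → 1250 → 1600 → 2000 → 2500 → 3200 → 4000 → 5000 → 6400 → 8000 → 10000.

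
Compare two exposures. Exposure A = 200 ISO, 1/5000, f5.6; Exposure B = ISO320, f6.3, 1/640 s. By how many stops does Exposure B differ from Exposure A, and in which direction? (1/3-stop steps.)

Aperture: f/5.6 → f/6.3 — 1/3 stop narrower (darker).
Shutter speed: 1/5000 → 1/4000 → 1/3200 → 1/2500 → 1/2000 → 1/1600 → 1/1250 → 1/1000 → 1/800 → 1/640 — 3 stops longer (brighter).
ISO: 200 → 250 → 320 — 2/3 stop raised (brighter).
Net: −1/3 +3 +2/3 = +3 1/3 stops.

3 1/3 stops brighter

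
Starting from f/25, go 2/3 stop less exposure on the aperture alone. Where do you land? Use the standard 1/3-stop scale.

Aperture: f/25 → f/29 → f/32 — 2/3 stop narrower (darker).

f/32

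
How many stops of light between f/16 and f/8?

f/16 → f/11 → f/8 — count the steps: 2 stops.

2 stops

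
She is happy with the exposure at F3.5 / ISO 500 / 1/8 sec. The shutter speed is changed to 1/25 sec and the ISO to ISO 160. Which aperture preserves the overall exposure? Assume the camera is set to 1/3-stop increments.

Shutter speed: 1/8 → 1/10 → 1/13 → 1/15 → 1/20 → 1/25 — 1 2/3 stops shorter (darker).
ISO: 500 → 400 → 320 → 250 → 200 → 160 — 1 2/3 stops dropped (darker).
Net change so far: 3 1/3 stops darker. Offset with the aperture: f/3.5 → f/3.2 → f/2.8 → f/2.5 → f/2.2 → f/2 → f/1.8 → f/1.6 → f/1.4 → f/1.2 → f/1.1.

f/1.1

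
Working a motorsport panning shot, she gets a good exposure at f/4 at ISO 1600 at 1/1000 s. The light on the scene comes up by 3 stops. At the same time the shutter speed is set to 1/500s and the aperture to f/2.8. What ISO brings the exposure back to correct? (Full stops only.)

ISO 50

Scene light: 3 stops brighter.
Shutter speed: 1/1000 → 1/500 — 1 stop slower (brighter).
Aperture: f/4 → f/2.8 — 1 stop larger aperture (brighter).
Net so far: 5 stops brighter. ISO: 1600 → 800 → 400 → 200 → 100 → 50.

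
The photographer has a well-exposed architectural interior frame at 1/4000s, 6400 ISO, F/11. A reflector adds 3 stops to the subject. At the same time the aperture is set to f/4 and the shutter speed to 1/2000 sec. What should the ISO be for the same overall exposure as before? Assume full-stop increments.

Scene light: 3 stops brighter.
Aperture: f/11 → f/8 → f/5.6 → f/4 — 3 stops wider (brighter).
Shutter speed: 1/4000 → 1/2000 — 1 stop slower (brighter).
Net so far: 7 stops brighter. ISO: 6400 → 3200 → 1600 → 800 → 400 → 200 → 100 → 50.

ISO 50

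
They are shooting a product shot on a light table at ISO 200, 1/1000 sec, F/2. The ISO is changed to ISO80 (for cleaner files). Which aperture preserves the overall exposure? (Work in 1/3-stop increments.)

f/1.2

ISO: 200 → 160 → 125 → 100 → 80 — 1 1/3 stops lower (darker).
Need 1 1/3 stops brighter from the aperture: f/2 → f/1.8 → f/1.6 → f/1.4 → f/1.2.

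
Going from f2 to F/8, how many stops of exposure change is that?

4 stops

f/2 → f/2.8 → f/4 → f/5.6 → f/8 — count the steps: 4 stops.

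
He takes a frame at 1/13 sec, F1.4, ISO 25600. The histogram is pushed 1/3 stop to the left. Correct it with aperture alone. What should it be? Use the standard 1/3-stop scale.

Underexposed by 1/3 stop → need 1/3 stop brighter.
Aperture: f/1.4 → f/1.2.

f/1.2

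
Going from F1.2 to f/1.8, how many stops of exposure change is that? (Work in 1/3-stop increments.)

f/1.2 → f/1.4 → f/1.6 → f/1.8 — count the steps: 3 third-stops = 1 stop.

1 stop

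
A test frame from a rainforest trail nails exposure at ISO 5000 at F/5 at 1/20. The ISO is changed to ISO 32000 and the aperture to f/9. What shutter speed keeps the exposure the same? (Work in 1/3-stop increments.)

ISO: 5000 → 6400 → 8000 → 10000 → 12800 → 16000 → 20000 → 25600 → 32000 — 2 2/3 stops higher (brighter).
Aperture: f/5 → f/5.6 → f/6.3 → f/7.1 → f/8 → f/9 — 1 2/3 stops narrower (darker).
Net change so far: 1 stop brighter. Offset with the shutter speed: 1/20 → 1/25 → 1/30 → 1/40.

1/40s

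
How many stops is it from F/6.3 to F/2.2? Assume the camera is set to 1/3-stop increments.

f/6.3 → f/5.6 → f/5 → f/4.5 → f/4 → f/3.5 → f/3.2 → f/2.8 → f/2.5 → f/2.2 — count the steps: 9 third-stops = 3 stops.

3 stops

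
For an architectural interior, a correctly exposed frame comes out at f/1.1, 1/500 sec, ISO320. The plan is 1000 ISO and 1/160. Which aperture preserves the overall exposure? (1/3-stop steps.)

ISO: 320 → 400 → 500 → 640 → 800 → 1000 — 1 2/3 stops raised (brighter).
Shutter speed: 1/500 → 1/400 → 1/320 → 1/250 → 1/200 → 1/160 — 1 2/3 stops longer (brighter).
Net change so far: 3 1/3 stops brighter. Offset with the aperture: f/1.1 → f/1.2 → f/1.4 → f/1.6 → f/1.8 → f/2 → f/2.2 → f/2.5 → f/2.8 → f/3.2 → f/3.5.

f/3.5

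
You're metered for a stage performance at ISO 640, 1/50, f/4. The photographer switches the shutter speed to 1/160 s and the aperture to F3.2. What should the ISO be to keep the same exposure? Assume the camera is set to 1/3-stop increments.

Shutter speed: 1/50 → 1/60 → 1/80 → 1/100 → 1/125 → 1/160 — 1 2/3 stops faster (darker).
Aperture: f/4 → f/3.5 → f/3.2 — 2/3 stop opened up (brighter).
Net change so far: 1 stop darker. Offset with the ISO: 640 → 800 → 1000 → 1250.

ISO 1250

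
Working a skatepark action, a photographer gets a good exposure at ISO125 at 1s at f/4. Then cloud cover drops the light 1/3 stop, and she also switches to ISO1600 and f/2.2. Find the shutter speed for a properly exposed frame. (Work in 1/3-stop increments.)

Scene light: 1/3 stop darker.
ISO: 125 → 160 → 200 → 250 → 320 → 400 → 500 → 640 → 800 → 1000 → 1250 → 1600 — 3 2/3 stops higher (brighter).
Aperture: f/4 → f/3.5 → f/3.2 → f/2.8 → f/2.5 → f/2.2 — 1 2/3 stops opened up (brighter).
Net so far: 5 stops brighter. Shutter speed: 1 → 0.8 → 0.6 → 0.5 → 0.4 → 0.3 → 1/4 → 1/5 → 1/6 → 1/8 → 1/10 → 1/13 → 1/15 → 1/20 → 1/25 → 1/30.

1/30s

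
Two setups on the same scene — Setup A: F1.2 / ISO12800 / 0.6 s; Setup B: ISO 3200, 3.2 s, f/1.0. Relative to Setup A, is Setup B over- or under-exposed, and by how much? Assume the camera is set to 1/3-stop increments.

Aperture: f/1.2 → f/1.1 → f/1.0 — 2/3 stop opened up (brighter).
Shutter speed: 0.6 → 0.8 → 1 → 1.3 → 1.6 → 2 → 2.5 → 3.2 — 2 1/3 stops slower (brighter).
ISO: 12800 → 10000 → 8000 → 6400 → 5000 → 4000 → 3200 — 2 stops dropped (darker).
Net: +2/3 +2 1/3 −2 = +1 stop.

1 stop brighter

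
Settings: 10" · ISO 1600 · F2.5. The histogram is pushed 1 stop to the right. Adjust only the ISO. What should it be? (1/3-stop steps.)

Overexposed by 1 stop → need 1 stop darker.
ISO: 1600 → 1250 → 1000 → 800.

ISO 800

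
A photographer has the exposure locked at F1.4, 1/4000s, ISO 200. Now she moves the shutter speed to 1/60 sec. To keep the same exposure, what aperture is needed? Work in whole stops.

Shutter speed: 1/4000 → 1/2000 → 1/1000 → 1/500 → 1/250 → 1/125 → 1/60 — 6 stops slower (brighter).
Need 6 stops darker from the aperture: f/1.4 → f/2 → f/2.8 → f/4 → f/5.6 → f/8 → f/11.

f/11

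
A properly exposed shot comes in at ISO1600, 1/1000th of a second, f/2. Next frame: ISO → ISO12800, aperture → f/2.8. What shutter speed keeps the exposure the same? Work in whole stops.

ISO: 1600 → 3200 → 6400 → 12800 — 3 stops raised (brighter).
Aperture: f/2 → f/2.8 — 1 stop stopped down (darker).
Net change so far: 2 stops brighter. Offset with the shutter speed: 1/1000 → 1/2000 → 1/4000.

1/4000s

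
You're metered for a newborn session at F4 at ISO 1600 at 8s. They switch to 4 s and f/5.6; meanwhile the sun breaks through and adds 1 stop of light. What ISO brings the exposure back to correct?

ISO 3200

Scene light: 1 stop brighter.
Shutter speed: 8 → 4 — 1 stop faster (darker).
Aperture: f/4 → f/5.6 — 1 stop narrower (darker).
Net so far: 1 stop darker. ISO: 1600 → 3200.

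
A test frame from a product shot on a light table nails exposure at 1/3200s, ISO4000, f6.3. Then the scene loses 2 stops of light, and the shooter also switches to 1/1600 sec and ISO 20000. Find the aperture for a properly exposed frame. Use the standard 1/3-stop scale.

Scene light: 2 stops darker.
Shutter speed: 1/3200 → 1/2500 → 1/2000 → 1/1600 — 1 stop slower (brighter).
ISO: 4000 → 5000 → 6400 → 8000 → 10000 → 12800 → 16000 → 20000 — 2 1/3 stops raised (brighter).
Net so far: 1 1/3 stops brighter. Aperture: f/6.3 → f/7.1 → f/8 → f/9 → f/10.

f/10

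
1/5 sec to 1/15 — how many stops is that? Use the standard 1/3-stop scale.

1 2/3 stops

1/5 → 1/6 → 1/8 → 1/10 → 1/13 → 1/15 — count the steps: 5 third-stops = 1 2/3 stops.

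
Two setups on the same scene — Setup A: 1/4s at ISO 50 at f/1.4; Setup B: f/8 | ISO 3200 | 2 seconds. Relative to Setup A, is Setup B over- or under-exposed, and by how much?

4 stops brighter

Aperture: f/1.4 → f/2 → f/2.8 → f/4 → f/5.6 → f/8 — 5 stops narrower (darker).
Shutter speed: 1/4 → 1/2 → 1 → 2 — 3 stops longer (brighter).
ISO: 50 → 100 → 200 → 400 → 800 → 1600 → 3200 — 6 stops raised (brighter).
Net: −5 +3 +6 = +4 stops.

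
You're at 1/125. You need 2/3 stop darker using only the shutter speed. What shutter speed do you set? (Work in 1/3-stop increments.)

1/200s

Shutter speed: 1/125 → 1/160 → 1/200 — 2/3 stop faster (darker).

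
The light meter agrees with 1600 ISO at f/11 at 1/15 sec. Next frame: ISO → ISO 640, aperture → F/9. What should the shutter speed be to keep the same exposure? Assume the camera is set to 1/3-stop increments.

ISO: 1600 → 1250 → 1000 → 800 → 640 — 1 1/3 stops dropped (darker).
Aperture: f/11 → f/10 → f/9 — 2/3 stop larger aperture (brighter).
Net change so far: 2/3 stop darker. Offset with the shutter speed: 1/15 → 1/13 → 1/10.

1/10s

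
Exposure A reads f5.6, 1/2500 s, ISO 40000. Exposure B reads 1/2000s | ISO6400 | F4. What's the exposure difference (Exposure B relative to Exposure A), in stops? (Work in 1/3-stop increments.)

1 1/3 stops darker

Aperture: f/5.6 → f/5 → f/4.5 → f/4 — 1 stop larger aperture (brighter).
Shutter speed: 1/2500 → 1/2000 — 1/3 stop slower (brighter).
ISO: 40000 → 32000 → 25600 → 20000 → 16000 → 12800 → 10000 → 8000 → 6400 — 2 2/3 stops lower (darker).
Net: +1 +1/3 −2 2/3 = −1 1/3 stops.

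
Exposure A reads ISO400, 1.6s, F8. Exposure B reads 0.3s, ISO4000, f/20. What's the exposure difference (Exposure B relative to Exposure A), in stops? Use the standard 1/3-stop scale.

Aperture: f/8 → f/9 → f/10 → f/11 → f/13 → f/14 → f/16 → f/18 → f/20 — 2 2/3 stops stopped down (darker).
Shutter speed: 1.6 → 1.3 → 1 → 0.8 → 0.6 → 0.5 → 0.4 → 0.3 — 2 1/3 stops shorter (darker).
ISO: 400 → 500 → 640 → 800 → 1000 → 1250 → 1600 → 2000 → 2500 → 3200 → 4000 — 3 1/3 stops raised (brighter).
Net: −2 2/3 −2 1/3 +3 1/3 = −1 2/3 stops.

1 2/3 stops darker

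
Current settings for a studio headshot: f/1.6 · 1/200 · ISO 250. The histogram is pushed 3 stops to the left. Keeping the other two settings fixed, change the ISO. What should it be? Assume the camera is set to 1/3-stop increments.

Underexposed by 3 stops → need 3 stops brighter.
ISO: 250 → 320 → 400 → 500 → 640 → 800 → 1000 → 1250 → 1600 → 2000.

ISO 2000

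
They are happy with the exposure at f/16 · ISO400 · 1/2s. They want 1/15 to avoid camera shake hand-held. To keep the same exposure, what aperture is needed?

Shutter speed: 1/2 → 1/4 → 1/8 → 1/15 — 3 stops shorter (darker).
Need 3 stops brighter from the aperture: f/16 → f/11 → f/8 → f/5.6.

f/5.6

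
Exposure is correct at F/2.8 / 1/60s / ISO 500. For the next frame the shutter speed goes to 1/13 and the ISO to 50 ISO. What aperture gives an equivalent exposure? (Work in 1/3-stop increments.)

f/2

Shutter speed: 1/60 → 1/50 → 1/40 → 1/30 → 1/25 → 1/20 → 1/15 → 1/13 — 2 1/3 stops slower (brighter).
ISO: 500 → 400 → 320 → 250 → 200 → 160 → 125 → 100 → 80 → 64 → 50 — 3 1/3 stops lower (darker).
Net change so far: 1 stop darker. Offset with the aperture: f/2.8 → f/2.5 → f/2.2 → f/2.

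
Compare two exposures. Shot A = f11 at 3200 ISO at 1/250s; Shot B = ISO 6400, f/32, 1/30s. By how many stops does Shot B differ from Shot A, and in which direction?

Aperture: f/11 → f/16 → f/22 → f/32 — 3 stops smaller aperture (darker).
Shutter speed: 1/250 → 1/125 → 1/60 → 1/30 — 3 stops slower (brighter).
ISO: 3200 → 6400 — 1 stop raised (brighter).
Net: −3 +3 +1 = +1 stop.

1 stop brighter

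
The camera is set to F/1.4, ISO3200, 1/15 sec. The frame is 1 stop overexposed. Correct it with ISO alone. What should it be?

Overexposed by 1 stop → need 1 stop darker.
ISO: 3200 → 1600.

ISO 1600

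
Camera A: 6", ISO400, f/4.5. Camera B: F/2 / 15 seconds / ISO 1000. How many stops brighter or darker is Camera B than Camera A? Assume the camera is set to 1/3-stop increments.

Aperture: f/4.5 → f/4 → f/3.5 → f/3.2 → f/2.8 → f/2.5 → f/2.2 → f/2 — 2 1/3 stops larger aperture (brighter).
Shutter speed: 6 → 8 → 10 → 13 → 15 — 1 1/3 stops slower (brighter).
ISO: 400 → 500 → 640 → 800 → 1000 — 1 1/3 stops raised (brighter).
Net: +2 1/3 +1 1/3 +1 1/3 = +5 stops.

5 stops brighter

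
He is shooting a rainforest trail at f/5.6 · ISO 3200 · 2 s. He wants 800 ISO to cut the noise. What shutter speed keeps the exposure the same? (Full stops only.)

8 s

ISO: 3200 → 1600 → 800 — 2 stops dropped (darker).
Need 2 stops brighter from the shutter speed: 2 → 4 → 8.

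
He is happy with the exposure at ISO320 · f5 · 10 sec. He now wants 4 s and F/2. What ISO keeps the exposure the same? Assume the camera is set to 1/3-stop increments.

Shutter speed: 10 → 8 → 6 → 5 → 4 — 1 1/3 stops faster (darker).
Aperture: f/5 → f/4.5 → f/4 → f/3.5 → f/3.2 → f/2.8 → f/2.5 → f/2.2 → f/2 — 2 2/3 stops larger aperture (brighter).
Net change so far: 1 1/3 stops brighter. Offset with the ISO: 320 → 250 → 200 → 160 → 125.

ISO 125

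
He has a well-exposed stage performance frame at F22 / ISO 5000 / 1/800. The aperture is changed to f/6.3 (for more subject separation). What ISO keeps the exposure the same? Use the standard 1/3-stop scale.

Aperture: f/22 → f/20 → f/18 → f/16 → f/14 → f/13 → f/11 → f/10 → f/9 → f/8 → f/7.1 → f/6.3 — 3 2/3 stops wider (brighter).
Need 3 2/3 stops darker from the ISO: 5000 → 4000 → 3200 → 2500 → 2000 → 1600 → 1250 → 1000 → 800 → 640 → 500 → 400.

ISO 400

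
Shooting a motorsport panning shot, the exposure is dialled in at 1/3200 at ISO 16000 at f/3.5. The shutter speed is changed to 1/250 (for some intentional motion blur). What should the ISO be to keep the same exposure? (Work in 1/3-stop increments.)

ISO 1250

Shutter speed: 1/3200 → 1/2500 → 1/2000 → 1/1600 → 1/1250 → 1/1000 → 1/800 → 1/640 → 1/500 → 1/400 → 1/320 → 1/250 — 3 2/3 stops longer (brighter).
Need 3 2/3 stops darker from the ISO: 16000 → 12800 → 10000 → 8000 → 6400 → 5000 → 4000 → 3200 → 2500 → 2000 → 1600 → 1250.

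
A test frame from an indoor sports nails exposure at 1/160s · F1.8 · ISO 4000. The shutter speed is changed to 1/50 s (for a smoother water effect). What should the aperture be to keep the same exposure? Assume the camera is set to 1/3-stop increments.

Shutter speed: 1/160 → 1/125 → 1/100 → 1/80 → 1/60 → 1/50 — 1 2/3 stops slower (brighter).
Need 1 2/3 stops darker from the aperture: f/1.8 → f/2 → f/2.2 → f/2.5 → f/2.8 → f/3.2.

f/3.2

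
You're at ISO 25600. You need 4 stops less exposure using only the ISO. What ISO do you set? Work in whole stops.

ISO: 25600 → 12800 → 6400 → 3200 → 1600 — 4 stops lower (darker).

ISO 1600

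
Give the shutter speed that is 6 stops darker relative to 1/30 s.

Shutter speed: 1/30 → 1/60 → 1/125 → 1/250 → 1/500 → 1/1000 → 1/2000 — 6 stops shorter (darker).

1/2000s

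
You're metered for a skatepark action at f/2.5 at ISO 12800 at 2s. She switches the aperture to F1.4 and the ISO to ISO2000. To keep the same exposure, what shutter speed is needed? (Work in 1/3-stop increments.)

Aperture: f/2.5 → f/2.2 → f/2 → f/1.8 → f/1.6 → f/1.4 — 1 2/3 stops opened up (brighter).
ISO: 12800 → 10000 → 8000 → 6400 → 5000 → 4000 → 3200 → 2500 → 2000 — 2 2/3 stops lower (darker).
Net change so far: 1 stop darker. Offset with the shutter speed: 2 → 2.5 → 3.2 → 4.

4 s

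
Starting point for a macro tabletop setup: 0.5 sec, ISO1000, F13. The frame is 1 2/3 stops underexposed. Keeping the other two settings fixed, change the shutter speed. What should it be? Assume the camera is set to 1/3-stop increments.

1.6 s

Underexposed by 1 2/3 stops → need 1 2/3 stops brighter.
Shutter speed: 0.5 → 0.6 → 0.8 → 1 → 1.3 → 1.6.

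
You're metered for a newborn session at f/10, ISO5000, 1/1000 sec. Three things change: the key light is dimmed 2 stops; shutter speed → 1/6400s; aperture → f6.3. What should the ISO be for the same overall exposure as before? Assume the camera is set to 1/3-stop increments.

Scene light: 2 stops darker.
Shutter speed: 1/1000 → 1/1250 → 1/1600 → 1/2000 → 1/2500 → 1/3200 → 1/4000 → 1/5000 → 1/6400 — 2 2/3 stops shorter (darker).
Aperture: f/10 → f/9 → f/8 → f/7.1 → f/6.3 — 1 1/3 stops opened up (brighter).
Net so far: 3 1/3 stops darker. ISO: 5000 → 6400 → 8000 → 10000 → 12800 → 16000 → 20000 → 25600 → 32000 → 40000 → 51200.

ISO 51200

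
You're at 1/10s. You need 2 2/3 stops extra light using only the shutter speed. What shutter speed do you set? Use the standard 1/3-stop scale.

Shutter speed: 1/10 → 1/8 → 1/6 → 1/5 → 1/4 → 0.3 → 0.4 → 0.5 → 0.6 — 2 2/3 stops longer (brighter).

0.6 s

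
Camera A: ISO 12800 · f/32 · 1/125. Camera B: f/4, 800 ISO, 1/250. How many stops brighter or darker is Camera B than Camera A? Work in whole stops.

Aperture: f/32 → f/22 → f/16 → f/11 → f/8 → f/5.6 → f/4 — 6 stops wider (brighter).
Shutter speed: 1/125 → 1/250 — 1 stop faster (darker).
ISO: 12800 → 6400 → 3200 → 1600 → 800 — 4 stops lower (darker).
Net: +6 −1 −4 = +1 stop.

1 stop brighter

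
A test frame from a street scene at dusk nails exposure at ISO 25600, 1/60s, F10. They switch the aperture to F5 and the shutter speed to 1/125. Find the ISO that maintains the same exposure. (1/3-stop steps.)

Aperture: f/10 → f/9 → f/8 → f/7.1 → f/6.3 → f/5.6 → f/5 — 2 stops larger aperture (brighter).
Shutter speed: 1/60 → 1/80 → 1/100 → 1/125 — 1 stop shorter (darker).
Net change so far: 1 stop brighter. Offset with the ISO: 25600 → 20000 → 16000 → 12800.

ISO 12800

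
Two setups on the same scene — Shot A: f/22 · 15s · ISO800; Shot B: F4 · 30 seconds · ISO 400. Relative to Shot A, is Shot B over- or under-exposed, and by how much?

Aperture: f/22 → f/16 → f/11 → f/8 → f/5.6 → f/4 — 5 stops opened up (brighter).
Shutter speed: 15 → 30 — 1 stop slower (brighter).
ISO: 800 → 400 — 1 stop dropped (darker).
Net: +5 +1 −1 = +5 stops.

5 stops brighter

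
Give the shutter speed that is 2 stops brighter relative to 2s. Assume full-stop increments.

8 s

Shutter speed: 2 → 4 → 8 — 2 stops longer (brighter).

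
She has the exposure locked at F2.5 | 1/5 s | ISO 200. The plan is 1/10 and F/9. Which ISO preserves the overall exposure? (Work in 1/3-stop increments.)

ISO 5000

Shutter speed: 1/5 → 1/6 → 1/8 → 1/10 — 1 stop shorter (darker).
Aperture: f/2.5 → f/2.8 → f/3.2 → f/3.5 → f/4 → f/4.5 → f/5 → f/5.6 → f/6.3 → f/7.1 → f/8 → f/9 — 3 2/3 stops stopped down (darker).
Net change so far: 4 2/3 stops darker. Offset with the ISO: 200 → 250 → 320 → 400 → 500 → 640 → 800 → 1000 → 1250 → 1600 → 2000 → 2500 → 3200 → 4000 → 5000.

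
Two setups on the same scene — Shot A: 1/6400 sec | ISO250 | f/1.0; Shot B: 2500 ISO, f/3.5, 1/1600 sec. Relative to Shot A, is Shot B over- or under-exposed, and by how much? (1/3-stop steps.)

Aperture: f/1.0 → f/1.1 → f/1.2 → f/1.4 → f/1.6 → f/1.8 → f/2 → f/2.2 → f/2.5 → f/2.8 → f/3.2 → f/3.5 — 3 2/3 stops narrower (darker).
Shutter speed: 1/6400 → 1/5000 → 1/4000 → 1/3200 → 1/2500 → 1/2000 → 1/1600 — 2 stops longer (brighter).
ISO: 250 → 320 → 400 → 500 → 640 → 800 → 1000 → 1250 → 1600 → 2000 → 2500 — 3 1/3 stops higher (brighter).
Net: −3 2/3 +2 +3 1/3 = +1 2/3 stops.

1 2/3 stops brighter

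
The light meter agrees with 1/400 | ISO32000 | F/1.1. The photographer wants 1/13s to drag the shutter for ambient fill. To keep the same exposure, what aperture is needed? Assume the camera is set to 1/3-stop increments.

Shutter speed: 1/400 → 1/320 → 1/250 → 1/200 → 1/160 → 1/125 → 1/100 → 1/80 → 1/60 → 1/50 → 1/40 → 1/30 → 1/25 → 1/20 → 1/15 → 1/13 — 5 stops longer (brighter).
Need 5 stops darker from the aperture: f/1.1 → f/1.2 → f/1.4 → f/1.6 → f/1.8 → f/2 → f/2.2 → f/2.5 → f/2.8 → f/3.2 → f/3.5 → f/4 → f/4.5 → f/5 → f/5.6 → f/6.3.

f/6.3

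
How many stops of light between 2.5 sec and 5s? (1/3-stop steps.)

2.5 → 3.2 → 4 → 5 — count the steps: 3 third-stops = 1 stop.

1 stop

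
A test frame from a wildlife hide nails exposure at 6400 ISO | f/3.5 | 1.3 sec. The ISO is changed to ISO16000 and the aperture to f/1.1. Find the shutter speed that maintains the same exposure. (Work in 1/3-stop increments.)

1/20s

ISO: 6400 → 8000 → 10000 → 12800 → 16000 — 1 1/3 stops raised (brighter).
Aperture: f/3.5 → f/3.2 → f/2.8 → f/2.5 → f/2.2 → f/2 → f/1.8 → f/1.6 → f/1.4 → f/1.2 → f/1.1 — 3 1/3 stops wider (brighter).
Net change so far: 4 2/3 stops brighter. Offset with the shutter speed: 1.3 → 1 → 0.8 → 0.6 → 0.5 → 0.4 → 0.3 → 1/4 → 1/5 → 1/6 → 1/8 → 1/10 → 1/13 → 1/15 → 1/20.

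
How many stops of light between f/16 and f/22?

f/16 → f/22 — count the steps: 1 stop.

1 stop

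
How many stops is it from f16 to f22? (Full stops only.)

1 stop

f/16 → f/22 — count the steps: 1 stop.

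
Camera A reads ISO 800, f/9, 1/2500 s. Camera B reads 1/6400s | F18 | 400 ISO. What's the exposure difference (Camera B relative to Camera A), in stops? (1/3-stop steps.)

Aperture: f/9 → f/10 → f/11 → f/13 → f/14 → f/16 → f/18 — 2 stops narrower (darker).
Shutter speed: 1/2500 → 1/3200 → 1/4000 → 1/5000 → 1/6400 — 1 1/3 stops shorter (darker).
ISO: 800 → 640 → 500 → 400 — 1 stop lower (darker).
Net: −2 −1 1/3 −1 = −4 1/3 stops.

4 1/3 stops darker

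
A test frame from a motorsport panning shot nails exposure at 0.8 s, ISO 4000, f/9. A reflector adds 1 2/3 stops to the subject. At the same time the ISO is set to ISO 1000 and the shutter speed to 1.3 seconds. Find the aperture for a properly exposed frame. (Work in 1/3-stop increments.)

Scene light: 1 2/3 stops brighter.
ISO: 4000 → 3200 → 2500 → 2000 → 1600 → 1250 → 1000 — 2 stops dropped (darker).
Shutter speed: 0.8 → 1 → 1.3 — 2/3 stop slower (brighter).
Net so far: 1/3 stop brighter. Aperture: f/9 → f/10.

f/10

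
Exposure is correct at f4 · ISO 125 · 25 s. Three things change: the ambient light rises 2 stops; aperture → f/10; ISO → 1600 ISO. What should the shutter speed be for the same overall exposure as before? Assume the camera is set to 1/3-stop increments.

3.2 s

Scene light: 2 stops brighter.
Aperture: f/4 → f/4.5 → f/5 → f/5.6 → f/6.3 → f/7.1 → f/8 → f/9 → f/10 — 2 2/3 stops stopped down (darker).
ISO: 125 → 160 → 200 → 250 → 320 → 400 → 500 → 640 → 800 → 1000 → 1250 → 1600 — 3 2/3 stops raised (brighter).
Net so far: 3 stops brighter. Shutter speed: 25 → 20 → 15 → 13 → 10 → 8 → 6 → 5 → 4 → 3.2.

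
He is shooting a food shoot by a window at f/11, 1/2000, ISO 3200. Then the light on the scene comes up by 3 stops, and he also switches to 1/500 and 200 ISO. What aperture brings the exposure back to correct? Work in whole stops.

f/16

Scene light: 3 stops brighter.
Shutter speed: 1/2000 → 1/1000 → 1/500 — 2 stops longer (brighter).
ISO: 3200 → 1600 → 800 → 400 → 200 — 4 stops dropped (darker).
Net so far: 1 stop brighter. Aperture: f/11 → f/16.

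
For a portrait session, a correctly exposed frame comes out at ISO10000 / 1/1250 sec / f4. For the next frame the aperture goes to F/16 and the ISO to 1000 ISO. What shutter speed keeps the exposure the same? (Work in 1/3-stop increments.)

Aperture: f/4 → f/4.5 → f/5 → f/5.6 → f/6.3 → f/7.1 → f/8 → f/9 → f/10 → f/11 → f/13 → f/14 → f/16 — 4 stops stopped down (darker).
ISO: 10000 → 8000 → 6400 → 5000 → 4000 → 3200 → 2500 → 2000 → 1600 → 1250 → 1000 — 3 1/3 stops dropped (darker).
Net change so far: 7 1/3 stops darker. Offset with the shutter speed: 1/1250 → 1/1000 → 1/800 → 1/640 → 1/500 → 1/400 → 1/320 → 1/250 → 1/200 → 1/160 → 1/125 → 1/100 → 1/80 → 1/60 → 1/50 → 1/40 → 1/30 → 1/25 → 1/20 → 1/15 → 1/13 → 1/10 → 1/8.

1/8s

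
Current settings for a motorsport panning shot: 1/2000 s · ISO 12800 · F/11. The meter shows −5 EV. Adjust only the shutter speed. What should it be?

Underexposed by 5 stops → need 5 stops brighter.
Shutter speed: 1/2000 → 1/1000 → 1/500 → 1/250 → 1/125 → 1/60.

1/60s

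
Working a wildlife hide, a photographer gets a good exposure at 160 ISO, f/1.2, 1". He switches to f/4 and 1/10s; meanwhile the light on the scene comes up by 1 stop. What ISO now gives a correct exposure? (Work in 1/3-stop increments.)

Scene light: 1 stop brighter.
Aperture: f/1.2 → f/1.4 → f/1.6 → f/1.8 → f/2 → f/2.2 → f/2.5 → f/2.8 → f/3.2 → f/3.5 → f/4 — 3 1/3 stops smaller aperture (darker).
Shutter speed: 1 → 0.8 → 0.6 → 0.5 → 0.4 → 0.3 → 1/4 → 1/5 → 1/6 → 1/8 → 1/10 — 3 1/3 stops faster (darker).
Net so far: 5 2/3 stops darker. ISO: 160 → 200 → 250 → 320 → 400 → 500 → 640 → 800 → 1000 → 1250 → 1600 → 2000 → 2500 → 3200 → 4000 → 5000 → 6400 → 8000.

ISO 8000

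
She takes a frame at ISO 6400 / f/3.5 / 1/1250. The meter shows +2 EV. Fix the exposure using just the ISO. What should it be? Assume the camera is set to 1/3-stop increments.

Overexposed by 2 stops → need 2 stops darker.
ISO: 6400 → 5000 → 4000 → 3200 → 2500 → 2000 → 1600.

ISO 1600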